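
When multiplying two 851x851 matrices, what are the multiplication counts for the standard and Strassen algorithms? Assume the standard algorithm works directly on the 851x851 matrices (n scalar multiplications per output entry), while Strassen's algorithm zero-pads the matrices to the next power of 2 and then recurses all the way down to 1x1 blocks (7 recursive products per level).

Matrix multiplication for 851x851 matrices:

Strassen's algorithm requires power-of-2 dimensions. Pad 851x851 to 1024x1024 (next power of 2).

Standard algorithm: 851^3 = 616295051 multiplications
Strassen's algorithm: 7^(log2(1024)) = 7^10 = 282475249 multiplications
Savings: 616295051 - 282475249 = 333819802 multiplications

Standard: 616295051 multiplications (851^3). Strassen: 282475249 multiplications (7^10, after padding to 1024x1024). Strassen reduces 8 recursive multiplications to 7 at each level.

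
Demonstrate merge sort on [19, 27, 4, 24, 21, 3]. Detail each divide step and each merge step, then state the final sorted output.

Merge sort trace:

Split: [19, 27, 4, 24, 21, 3] -> [19, 27, 4] and [24, 21, 3]
  Split: [19, 27, 4] -> [19] and [27, 4]
    Split: [27, 4] -> [27] and [4]
    Merge: [27] + [4] -> [4, 27]
  Merge: [19] + [4, 27] -> [4, 19, 27]
  Split: [24, 21, 3] -> [24] and [21, 3]
    Split: [21, 3] -> [21] and [3]
    Merge: [21] + [3] -> [3, 21]
  Merge: [24] + [3, 21] -> [3, 21, 24]
Merge: [4, 19, 27] + [3, 21, 24] -> [3, 4, 19, 21, 24, 27]

Final sorted array: [3, 4, 19, 21, 24, 27]

The merge sort proceeds by recursively splitting the array and merging sorted halves.
After all merges, the sorted array is [3, 4, 19, 21, 24, 27].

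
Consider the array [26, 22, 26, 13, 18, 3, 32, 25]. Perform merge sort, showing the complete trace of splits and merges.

Merge sort trace:

Split: [26, 22, 26, 13, 18, 3, 32, 25] -> [26, 22, 26, 13] and [18, 3, 32, 25]
  Split: [26, 22, 26, 13] -> [26, 22] and [26, 13]
    Split: [26, 22] -> [26] and [22]
    Merge: [26] + [22] -> [22, 26]
    Split: [26, 13] -> [26] and [13]
    Merge: [26] + [13] -> [13, 26]
  Merge: [22, 26] + [13, 26] -> [13, 22, 26, 26]
  Split: [18, 3, 32, 25] -> [18, 3] and [32, 25]
    Split: [18, 3] -> [18] and [3]
    Merge: [18] + [3] -> [3, 18]
    Split: [32, 25] -> [32] and [25]
    Merge: [32] + [25] -> [25, 32]
  Merge: [3, 18] + [25, 32] -> [3, 18, 25, 32]
Merge: [13, 22, 26, 26] + [3, 18, 25, 32] -> [3, 13, 18, 22, 25, 26, 26, 32]

Final sorted array: [3, 13, 18, 22, 25, 26, 26, 32]

The merge sort proceeds by recursively splitting the array and merging sorted halves.
After all merges, the sorted array is [3, 13, 18, 22, 25, 26, 26, 32].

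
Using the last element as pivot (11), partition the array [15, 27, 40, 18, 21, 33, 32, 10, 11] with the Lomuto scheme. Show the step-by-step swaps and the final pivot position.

Lomuto partition with pivot = 11:

Initial array: [15, 27, 40, 18, 21, 33, 32, 10, 11]

arr[0]=15 > 11: no swap
arr[1]=27 > 11: no swap
arr[2]=40 > 11: no swap
arr[3]=18 > 11: no swap
arr[4]=21 > 11: no swap
arr[5]=33 > 11: no swap
arr[6]=32 > 11: no swap
arr[7]=10 <= 11: swap with position 0, array becomes [10, 27, 40, 18, 21, 33, 32, 15, 11]

Place pivot at position 1: [10, 11, 40, 18, 21, 33, 32, 15, 27]
Pivot position: 1

After partitioning with pivot 11, the array becomes [10, 11, 40, 18, 21, 33, 32, 15, 27]. The pivot is placed at index 1. All elements to the left of the pivot are <= 11, and all elements to the right are > 11.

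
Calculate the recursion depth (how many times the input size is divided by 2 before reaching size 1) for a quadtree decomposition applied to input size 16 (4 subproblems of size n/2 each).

For divide and conquer with division factor 2:

Problem sizes at each level:
Level 0: 16
Level 1: 8
Level 2: 4
Level 3: 2
Level 4: 1

The root is level 0 and the size-1 base case is level 4 (the tree spans levels 0 through 4, i.e. 5 levels counting the root), so the depth is the number of divisions: log_2(16) = 4

The recursion tree depth is log_2(16) = 4. At each level, the problem size is divided by 2, so it takes 4 divisions to reduce to a base case of size 1. The algorithm makes 4 recursive calls at each level.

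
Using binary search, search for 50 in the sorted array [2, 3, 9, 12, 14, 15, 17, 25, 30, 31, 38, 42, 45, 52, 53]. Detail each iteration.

Binary search for 50 in [2, 3, 9, 12, 14, 15, 17, 25, 30, 31, 38, 42, 45, 52, 53]:

lo=0, hi=14, mid=7, arr[mid]=25 -> 25 < 50, search right half
lo=8, hi=14, mid=11, arr[mid]=42 -> 42 < 50, search right half
lo=12, hi=14, mid=13, arr[mid]=52 -> 52 > 50, search left half
lo=12, hi=12, mid=12, arr[mid]=45 -> 45 < 50, search right half
lo=13 > hi=12, target 50 not found

Binary search determines that 50 is not in the array after 4 comparisons. The search space was exhausted without finding the target.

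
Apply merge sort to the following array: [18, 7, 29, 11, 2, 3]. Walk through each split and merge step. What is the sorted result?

Merge sort trace:

Split: [18, 7, 29, 11, 2, 3] -> [18, 7, 29] and [11, 2, 3]
  Split: [18, 7, 29] -> [18] and [7, 29]
    Split: [7, 29] -> [7] and [29]
    Merge: [7] + [29] -> [7, 29]
  Merge: [18] + [7, 29] -> [7, 18, 29]
  Split: [11, 2, 3] -> [11] and [2, 3]
    Split: [2, 3] -> [2] and [3]
    Merge: [2] + [3] -> [2, 3]
  Merge: [11] + [2, 3] -> [2, 3, 11]
Merge: [7, 18, 29] + [2, 3, 11] -> [2, 3, 7, 11, 18, 29]

Final sorted array: [2, 3, 7, 11, 18, 29]

The merge sort proceeds by recursively splitting the array and merging sorted halves.
After all merges, the sorted array is [2, 3, 7, 11, 18, 29].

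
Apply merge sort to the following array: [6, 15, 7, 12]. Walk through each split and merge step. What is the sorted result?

Merge sort trace:

Split: [6, 15, 7, 12] -> [6, 15] and [7, 12]
  Split: [6, 15] -> [6] and [15]
  Merge: [6] + [15] -> [6, 15]
  Split: [7, 12] -> [7] and [12]
  Merge: [7] + [12] -> [7, 12]
Merge: [6, 15] + [7, 12] -> [6, 7, 12, 15]

Final sorted array: [6, 7, 12, 15]

The merge sort proceeds by recursively splitting the array and merging sorted halves.
After all merges, the sorted array is [6, 7, 12, 15].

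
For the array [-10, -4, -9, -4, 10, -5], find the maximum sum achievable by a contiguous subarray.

Using Kadane's algorithm on [-10, -4, -9, -4, 10, -5]:

Scanning through the array:
Position 1 (value -4): max_ending_here = -4, max_so_far = -4
Position 2 (value -9): max_ending_here = -9, max_so_far = -4
Position 3 (value -4): max_ending_here = -4, max_so_far = -4
Position 4 (value 10): max_ending_here = 10, max_so_far = 10
Position 5 (value -5): max_ending_here = 5, max_so_far = 10

Maximum subarray: [10]
Maximum sum: 10

The maximum subarray is [10] with sum 10. This subarray runs from index 4 to index 4.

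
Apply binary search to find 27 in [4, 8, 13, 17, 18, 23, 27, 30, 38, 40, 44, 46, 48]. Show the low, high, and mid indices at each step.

Binary search for 27 in [4, 8, 13, 17, 18, 23, 27, 30, 38, 40, 44, 46, 48]:

lo=0, hi=12, mid=6, arr[mid]=27 -> Found target at index 6!

Binary search finds 27 at index 6 after 1 comparisons. The search repeatedly halves the search space by comparing with the middle element.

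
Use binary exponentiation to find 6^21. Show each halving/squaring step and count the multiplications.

Computing 6^21 by squaring (build up from 6^1; each line after the first costs one multiplication):

6^1 = 6
6^2 = (6^1)^2 = 6^2 = 36
6^4 = (6^2)^2 = 36^2 = 1296
6^5 = 6 * 6^4 = 6 * 1296 = 7776
6^10 = (6^5)^2 = 7776^2 = 60466176
6^20 = (6^10)^2 = 60466176^2 = 3656158440062976
6^21 = 6 * 6^20 = 6 * 3656158440062976 = 21936950640377856

Result: 21936950640377856
Multiplications needed: 6 (6 lines after 6^1)

6^21 = 21936950640377856. Using exponentiation by squaring, this requires 6 multiplications. The key idea: if the exponent is even, square the half-power; if odd, multiply by the base once.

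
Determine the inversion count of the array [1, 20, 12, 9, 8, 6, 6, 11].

Finding inversions in [1, 20, 12, 9, 8, 6, 6, 11]:

(1, 2): arr[1]=20 > arr[2]=12
(1, 3): arr[1]=20 > arr[3]=9
(1, 4): arr[1]=20 > arr[4]=8
(1, 5): arr[1]=20 > arr[5]=6
(1, 6): arr[1]=20 > arr[6]=6
(1, 7): arr[1]=20 > arr[7]=11
(2, 3): arr[2]=12 > arr[3]=9
(2, 4): arr[2]=12 > arr[4]=8
(2, 5): arr[2]=12 > arr[5]=6
(2, 6): arr[2]=12 > arr[6]=6
(2, 7): arr[2]=12 > arr[7]=11
(3, 4): arr[3]=9 > arr[4]=8
(3, 5): arr[3]=9 > arr[5]=6
(3, 6): arr[3]=9 > arr[6]=6
(4, 5): arr[4]=8 > arr[5]=6
(4, 6): arr[4]=8 > arr[6]=6

Total inversions: 16

The array has 16 inversion(s): (1,2), (1,3), (1,4), (1,5), (1,6), (1,7), (2,3), (2,4), (2,5), (2,6), (2,7), (3,4), (3,5), (3,6), (4,5), (4,6). Each pair (i,j) satisfies i < j and arr[i] > arr[j].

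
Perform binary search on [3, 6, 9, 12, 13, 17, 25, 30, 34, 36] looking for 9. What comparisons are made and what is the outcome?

Binary search for 9 in [3, 6, 9, 12, 13, 17, 25, 30, 34, 36]:

lo=0, hi=9, mid=4, arr[mid]=13 -> 13 > 9, search left half
lo=0, hi=3, mid=1, arr[mid]=6 -> 6 < 9, search right half
lo=2, hi=3, mid=2, arr[mid]=9 -> Found target at index 2!

Binary search finds 9 at index 2 after 3 comparisons. The search repeatedly halves the search space by comparing with the middle element.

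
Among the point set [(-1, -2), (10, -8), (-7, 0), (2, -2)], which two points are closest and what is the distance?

Computing all pairwise distances among 4 points:

d((-1, -2), (10, -8)) = 12.53
d((-1, -2), (-7, 0)) = 6.3246
d((-1, -2), (2, -2)) = 3.0 <-- minimum
d((10, -8), (-7, 0)) = 18.7883
d((10, -8), (2, -2)) = 10.0
d((-7, 0), (2, -2)) = 9.2195

Closest pair: (-1, -2) and (2, -2) with distance 3.0

The closest pair is (-1, -2) and (2, -2) with Euclidean distance 3.0. For 4 points, brute-force pairwise comparison is shown above. For large n, the divide-and-conquer algorithm (sort by x, recurse on halves, check the dividing strip) achieves O(n log n).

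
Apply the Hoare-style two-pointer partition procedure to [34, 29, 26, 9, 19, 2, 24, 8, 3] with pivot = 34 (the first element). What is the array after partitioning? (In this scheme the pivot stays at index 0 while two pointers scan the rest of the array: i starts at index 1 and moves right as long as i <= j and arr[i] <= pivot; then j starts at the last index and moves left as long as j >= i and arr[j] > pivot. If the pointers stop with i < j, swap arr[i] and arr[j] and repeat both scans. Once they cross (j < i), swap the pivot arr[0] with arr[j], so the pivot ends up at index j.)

Hoare-style two-pointer partition with pivot = 34:

Initial array: [34, 29, 26, 9, 19, 2, 24, 8, 3]

Pointers start at i = 1, j = 8.
i ends at 9, j ends at 8: the pointers have crossed (j < i), so scanning stops.

Swap pivot arr[0] with arr[8] to place pivot at position 8: [3, 29, 26, 9, 19, 2, 24, 8, 34]
Pivot position: 8

After partitioning with pivot 34, the array becomes [3, 29, 26, 9, 19, 2, 24, 8, 34]. The pivot is placed at index 8. All elements to the left of the pivot are <= 34, and all elements to the right are > 34.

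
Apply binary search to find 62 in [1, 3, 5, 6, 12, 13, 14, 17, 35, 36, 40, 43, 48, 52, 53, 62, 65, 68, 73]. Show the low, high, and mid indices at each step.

Binary search for 62 in [1, 3, 5, 6, 12, 13, 14, 17, 35, 36, 40, 43, 48, 52, 53, 62, 65, 68, 73]:

lo=0, hi=18, mid=9, arr[mid]=36 -> 36 < 62, search right half
lo=10, hi=18, mid=14, arr[mid]=53 -> 53 < 62, search right half
lo=15, hi=18, mid=16, arr[mid]=65 -> 65 > 62, search left half
lo=15, hi=15, mid=15, arr[mid]=62 -> Found target at index 15!

Binary search finds 62 at index 15 after 4 comparisons. The search repeatedly halves the search space by comparing with the middle element.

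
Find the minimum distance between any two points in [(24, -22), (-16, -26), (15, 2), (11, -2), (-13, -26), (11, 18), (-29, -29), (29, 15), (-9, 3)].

Computing all pairwise distances among 9 points:

d((24, -22), (-16, -26)) = 40.1995
d((24, -22), (15, 2)) = 25.632
d((24, -22), (11, -2)) = 23.8537
d((24, -22), (-13, -26)) = 37.2156
d((24, -22), (11, 18)) = 42.0595
d((24, -22), (-29, -29)) = 53.4603
d((24, -22), (29, 15)) = 37.3363
d((24, -22), (-9, 3)) = 41.4005
d((-16, -26), (15, 2)) = 41.7732
d((-16, -26), (11, -2)) = 36.1248
d((-16, -26), (-13, -26)) = 3.0 <-- minimum
d((-16, -26), (11, 18)) = 51.6236
d((-16, -26), (-29, -29)) = 13.3417
d((-16, -26), (29, 15)) = 60.8769
d((-16, -26), (-9, 3)) = 29.8329
d((15, 2), (11, -2)) = 5.6569
d((15, 2), (-13, -26)) = 39.598
d((15, 2), (11, 18)) = 16.4924
d((15, 2), (-29, -29)) = 53.8238
d((15, 2), (29, 15)) = 19.105
d((15, 2), (-9, 3)) = 24.0208
d((11, -2), (-13, -26)) = 33.9411
d((11, -2), (11, 18)) = 20.0
d((11, -2), (-29, -29)) = 48.2597
d((11, -2), (29, 15)) = 24.7588
d((11, -2), (-9, 3)) = 20.6155
d((-13, -26), (11, 18)) = 50.1199
d((-13, -26), (-29, -29)) = 16.2788
d((-13, -26), (29, 15)) = 58.6941
d((-13, -26), (-9, 3)) = 29.2746
d((11, 18), (-29, -29)) = 61.7171
d((11, 18), (29, 15)) = 18.2483
d((11, 18), (-9, 3)) = 25.0
d((-29, -29), (29, 15)) = 72.8011
d((-29, -29), (-9, 3)) = 37.7359
d((29, 15), (-9, 3)) = 39.8497

Closest pair: (-16, -26) and (-13, -26) with distance 3.0

The closest pair is (-16, -26) and (-13, -26) with Euclidean distance 3.0. For 9 points, brute-force pairwise comparison is shown above. For large n, the divide-and-conquer algorithm (sort by x, recurse on halves, check the dividing strip) achieves O(n log n).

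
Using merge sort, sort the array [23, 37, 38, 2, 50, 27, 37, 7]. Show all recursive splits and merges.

Merge sort trace:

Split: [23, 37, 38, 2, 50, 27, 37, 7] -> [23, 37, 38, 2] and [50, 27, 37, 7]
  Split: [23, 37, 38, 2] -> [23, 37] and [38, 2]
    Split: [23, 37] -> [23] and [37]
    Merge: [23] + [37] -> [23, 37]
    Split: [38, 2] -> [38] and [2]
    Merge: [38] + [2] -> [2, 38]
  Merge: [23, 37] + [2, 38] -> [2, 23, 37, 38]
  Split: [50, 27, 37, 7] -> [50, 27] and [37, 7]
    Split: [50, 27] -> [50] and [27]
    Merge: [50] + [27] -> [27, 50]
    Split: [37, 7] -> [37] and [7]
    Merge: [37] + [7] -> [7, 37]
  Merge: [27, 50] + [7, 37] -> [7, 27, 37, 50]
Merge: [2, 23, 37, 38] + [7, 27, 37, 50] -> [2, 7, 23, 27, 37, 37, 38, 50]

Final sorted array: [2, 7, 23, 27, 37, 37, 38, 50]

The merge sort proceeds by recursively splitting the array and merging sorted halves.
After all merges, the sorted array is [2, 7, 23, 27, 37, 37, 38, 50].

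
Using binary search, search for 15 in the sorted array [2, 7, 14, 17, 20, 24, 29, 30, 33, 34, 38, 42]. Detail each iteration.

Binary search for 15 in [2, 7, 14, 17, 20, 24, 29, 30, 33, 34, 38, 42]:

lo=0, hi=11, mid=5, arr[mid]=24 -> 24 > 15, search left half
lo=0, hi=4, mid=2, arr[mid]=14 -> 14 < 15, search right half
lo=3, hi=4, mid=3, arr[mid]=17 -> 17 > 15, search left half
lo=3 > hi=2, target 15 not found

Binary search determines that 15 is not in the array after 3 comparisons. The search space was exhausted without finding the target.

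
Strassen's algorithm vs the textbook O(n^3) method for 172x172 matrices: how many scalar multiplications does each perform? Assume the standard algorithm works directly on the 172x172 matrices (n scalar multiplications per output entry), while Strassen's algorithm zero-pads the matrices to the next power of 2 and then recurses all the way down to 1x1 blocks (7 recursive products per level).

Matrix multiplication for 172x172 matrices:

Strassen's algorithm requires power-of-2 dimensions. Pad 172x172 to 256x256 (next power of 2).

Standard algorithm: 172^3 = 5088448 multiplications
Strassen's algorithm: 7^(log2(256)) = 7^8 = 5764801 multiplications
Difference: 5088448 - 5764801 = -676353 (Strassen uses MORE here due to padding overhead — for small or just-over-power-of-2 n, padding can outweigh the per-level savings)

Standard: 5088448 multiplications (172^3). Strassen: 5764801 multiplications (7^8, after padding to 256x256). Strassen reduces 8 recursive multiplications to 7 at each level.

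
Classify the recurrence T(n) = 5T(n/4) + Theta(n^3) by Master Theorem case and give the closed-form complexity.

Master Theorem for T(n) = 5T(n/4) + O(n^3):

a = 5, b = 4, c = 3
log_b(a) = log_4(5) = 1.1610

Case 3: c = 3 > log_4(5) = 1.1610
T(n) = O(n^3) = O(n^3)

For T(n) = 5T(n/4) + O(n^3): log_4(5) = 1.1610. This is Case 3 of the Master Theorem (c > log_b(a), work dominated by root), giving O(n^3).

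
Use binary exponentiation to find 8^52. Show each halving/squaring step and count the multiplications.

Computing 8^52 by squaring (build up from 8^1; each line after the first costs one multiplication):

8^1 = 8
8^2 = (8^1)^2 = 8^2 = 64
8^3 = 8 * 8^2 = 8 * 64 = 512
8^6 = (8^3)^2 = 512^2 = 262144
8^12 = (8^6)^2 = 262144^2 = 68719476736
8^13 = 8 * 8^12 = 8 * 68719476736 = 549755813888
8^26 = (8^13)^2 = 549755813888^2 = 302231454903657293676544
8^52 = (8^26)^2 = 302231454903657293676544^2 = 91343852333181432387730302044767688728495783936

Result: 91343852333181432387730302044767688728495783936
Multiplications needed: 7 (7 lines after 8^1)

8^52 = 91343852333181432387730302044767688728495783936. Using exponentiation by squaring, this requires 7 multiplications. The key idea: if the exponent is even, square the half-power; if odd, multiply by the base once.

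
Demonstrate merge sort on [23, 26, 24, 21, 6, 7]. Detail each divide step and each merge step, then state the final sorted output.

Merge sort trace:

Split: [23, 26, 24, 21, 6, 7] -> [23, 26, 24] and [21, 6, 7]
  Split: [23, 26, 24] -> [23] and [26, 24]
    Split: [26, 24] -> [26] and [24]
    Merge: [26] + [24] -> [24, 26]
  Merge: [23] + [24, 26] -> [23, 24, 26]
  Split: [21, 6, 7] -> [21] and [6, 7]
    Split: [6, 7] -> [6] and [7]
    Merge: [6] + [7] -> [6, 7]
  Merge: [21] + [6, 7] -> [6, 7, 21]
Merge: [23, 24, 26] + [6, 7, 21] -> [6, 7, 21, 23, 24, 26]

Final sorted array: [6, 7, 21, 23, 24, 26]

The merge sort proceeds by recursively splitting the array and merging sorted halves.
After all merges, the sorted array is [6, 7, 21, 23, 24, 26].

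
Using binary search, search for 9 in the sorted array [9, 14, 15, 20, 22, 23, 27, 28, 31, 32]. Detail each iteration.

Binary search for 9 in [9, 14, 15, 20, 22, 23, 27, 28, 31, 32]:

lo=0, hi=9, mid=4, arr[mid]=22 -> 22 > 9, search left half
lo=0, hi=3, mid=1, arr[mid]=14 -> 14 > 9, search left half
lo=0, hi=0, mid=0, arr[mid]=9 -> Found target at index 0!

Binary search finds 9 at index 0 after 3 comparisons. The search repeatedly halves the search space by comparing with the middle element.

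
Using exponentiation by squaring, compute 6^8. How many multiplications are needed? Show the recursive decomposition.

Computing 6^8 by squaring (build up from 6^1; each line after the first costs one multiplication):

6^1 = 6
6^2 = (6^1)^2 = 6^2 = 36
6^4 = (6^2)^2 = 36^2 = 1296
6^8 = (6^4)^2 = 1296^2 = 1679616

Result: 1679616
Multiplications needed: 3 (3 lines after 6^1)

6^8 = 1679616. Using exponentiation by squaring, this requires 3 multiplications. The key idea: if the exponent is even, square the half-power; if odd, multiply by the base once.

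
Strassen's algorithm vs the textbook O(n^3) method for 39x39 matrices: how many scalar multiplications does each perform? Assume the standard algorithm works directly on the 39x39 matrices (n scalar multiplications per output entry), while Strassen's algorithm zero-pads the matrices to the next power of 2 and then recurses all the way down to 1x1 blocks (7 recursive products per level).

Matrix multiplication for 39x39 matrices:

Strassen's algorithm requires power-of-2 dimensions. Pad 39x39 to 64x64 (next power of 2).

Standard algorithm: 39^3 = 59319 multiplications
Strassen's algorithm: 7^(log2(64)) = 7^6 = 117649 multiplications
Difference: 59319 - 117649 = -58330 (Strassen uses MORE here due to padding overhead — for small or just-over-power-of-2 n, padding can outweigh the per-level savings)

Standard: 59319 multiplications (39^3). Strassen: 117649 multiplications (7^6, after padding to 64x64). Strassen reduces 8 recursive multiplications to 7 at each level.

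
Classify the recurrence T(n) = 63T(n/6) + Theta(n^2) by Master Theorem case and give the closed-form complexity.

Master Theorem for T(n) = 63T(n/6) + O(n^2):

a = 63, b = 6, c = 2
log_b(a) = log_6(63) = 2.3123

Case 1: c = 2 < log_6(63) = 2.3123
T(n) = O(n^(log_6 63))

For T(n) = 63T(n/6) + O(n^2): log_6(63) = 2.3123. This is Case 1 of the Master Theorem (c < log_b(a), work dominated by leaves), giving O(n^(log_6 63)).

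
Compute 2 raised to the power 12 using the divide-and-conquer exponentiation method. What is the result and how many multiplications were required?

Computing 2^12 by squaring (build up from 2^1; each line after the first costs one multiplication):

2^1 = 2
2^2 = (2^1)^2 = 2^2 = 4
2^3 = 2 * 2^2 = 2 * 4 = 8
2^6 = (2^3)^2 = 8^2 = 64
2^12 = (2^6)^2 = 64^2 = 4096

Result: 4096
Multiplications needed: 4 (4 lines after 2^1)

2^12 = 4096. Using exponentiation by squaring, this requires 4 multiplications. The key idea: if the exponent is even, square the half-power; if odd, multiply by the base once.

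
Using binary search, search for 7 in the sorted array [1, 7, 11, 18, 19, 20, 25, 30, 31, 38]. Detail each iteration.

Binary search for 7 in [1, 7, 11, 18, 19, 20, 25, 30, 31, 38]:

lo=0, hi=9, mid=4, arr[mid]=19 -> 19 > 7, search left half
lo=0, hi=3, mid=1, arr[mid]=7 -> Found target at index 1!

Binary search finds 7 at index 1 after 2 comparisons. The search repeatedly halves the search space by comparing with the middle element.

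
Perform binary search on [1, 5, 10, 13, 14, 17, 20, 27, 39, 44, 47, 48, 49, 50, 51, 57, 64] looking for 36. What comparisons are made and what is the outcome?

Binary search for 36 in [1, 5, 10, 13, 14, 17, 20, 27, 39, 44, 47, 48, 49, 50, 51, 57, 64]:

lo=0, hi=16, mid=8, arr[mid]=39 -> 39 > 36, search left half
lo=0, hi=7, mid=3, arr[mid]=13 -> 13 < 36, search right half
lo=4, hi=7, mid=5, arr[mid]=17 -> 17 < 36, search right half
lo=6, hi=7, mid=6, arr[mid]=20 -> 20 < 36, search right half
lo=7, hi=7, mid=7, arr[mid]=27 -> 27 < 36, search right half
lo=8 > hi=7, target 36 not found

Binary search determines that 36 is not in the array after 5 comparisons. The search space was exhausted without finding the target.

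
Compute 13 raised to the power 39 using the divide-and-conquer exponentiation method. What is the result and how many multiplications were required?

Computing 13^39 by squaring (build up from 13^1; each line after the first costs one multiplication):

13^1 = 13
13^2 = (13^1)^2 = 13^2 = 169
13^4 = (13^2)^2 = 169^2 = 28561
13^8 = (13^4)^2 = 28561^2 = 815730721
13^9 = 13 * 13^8 = 13 * 815730721 = 10604499373
13^18 = (13^9)^2 = 10604499373^2 = 112455406951957393129
13^19 = 13 * 13^18 = 13 * 112455406951957393129 = 1461920290375446110677
13^38 = (13^19)^2 = 1461920290375446110677^2 = 2137210935411428674141543654682486133398329
13^39 = 13 * 13^38 = 13 * 2137210935411428674141543654682486133398329 = 27783742160348572763840067510872319734178277

Result: 27783742160348572763840067510872319734178277
Multiplications needed: 8 (8 lines after 13^1)

13^39 = 27783742160348572763840067510872319734178277. Using exponentiation by squaring, this requires 8 multiplications. The key idea: if the exponent is even, square the half-power; if odd, multiply by the base once.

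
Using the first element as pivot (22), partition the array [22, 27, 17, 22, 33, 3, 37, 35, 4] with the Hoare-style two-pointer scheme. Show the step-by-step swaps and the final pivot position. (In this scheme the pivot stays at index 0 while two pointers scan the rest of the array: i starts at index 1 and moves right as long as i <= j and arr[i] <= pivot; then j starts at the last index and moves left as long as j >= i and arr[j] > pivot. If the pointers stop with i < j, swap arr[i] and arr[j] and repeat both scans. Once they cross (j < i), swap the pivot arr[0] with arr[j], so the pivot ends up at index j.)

Hoare-style two-pointer partition with pivot = 22:

Initial array: [22, 27, 17, 22, 33, 3, 37, 35, 4]

Pointers start at i = 1, j = 8.
i stops at index 1 (arr[1]=27 > 22), j stops at index 8 (arr[8]=4 <= 22): swap arr[1] and arr[8], array becomes [22, 4, 17, 22, 33, 3, 37, 35, 27]
i stops at index 4 (arr[4]=33 > 22), j stops at index 5 (arr[5]=3 <= 22): swap arr[4] and arr[5], array becomes [22, 4, 17, 22, 3, 33, 37, 35, 27]
i ends at 5, j ends at 4: the pointers have crossed (j < i), so scanning stops.

Swap pivot arr[0] with arr[4] to place pivot at position 4: [3, 4, 17, 22, 22, 33, 37, 35, 27]
Pivot position: 4

After partitioning with pivot 22, the array becomes [3, 4, 17, 22, 22, 33, 37, 35, 27]. The pivot is placed at index 4. All elements to the left of the pivot are <= 22, and all elements to the right are > 22.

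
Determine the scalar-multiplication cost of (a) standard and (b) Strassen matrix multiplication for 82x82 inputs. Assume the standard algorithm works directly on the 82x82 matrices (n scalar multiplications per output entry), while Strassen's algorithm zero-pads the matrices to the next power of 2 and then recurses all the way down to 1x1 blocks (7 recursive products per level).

Matrix multiplication for 82x82 matrices:

Strassen's algorithm requires power-of-2 dimensions. Pad 82x82 to 128x128 (next power of 2).

Standard algorithm: 82^3 = 551368 multiplications
Strassen's algorithm: 7^(log2(128)) = 7^7 = 823543 multiplications
Difference: 551368 - 823543 = -272175 (Strassen uses MORE here due to padding overhead — for small or just-over-power-of-2 n, padding can outweigh the per-level savings)

Standard: 551368 multiplications (82^3). Strassen: 823543 multiplications (7^7, after padding to 128x128). Strassen reduces 8 recursive multiplications to 7 at each level.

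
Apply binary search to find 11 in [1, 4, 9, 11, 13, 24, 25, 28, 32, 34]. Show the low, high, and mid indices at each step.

Binary search for 11 in [1, 4, 9, 11, 13, 24, 25, 28, 32, 34]:

lo=0, hi=9, mid=4, arr[mid]=13 -> 13 > 11, search left half
lo=0, hi=3, mid=1, arr[mid]=4 -> 4 < 11, search right half
lo=2, hi=3, mid=2, arr[mid]=9 -> 9 < 11, search right half
lo=3, hi=3, mid=3, arr[mid]=11 -> Found target at index 3!

Binary search finds 11 at index 3 after 4 comparisons. The search repeatedly halves the search space by comparing with the middle element.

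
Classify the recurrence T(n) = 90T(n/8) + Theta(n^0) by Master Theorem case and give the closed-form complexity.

Master Theorem for T(n) = 90T(n/8) + O(n^0):

a = 90, b = 8, c = 0
log_b(a) = log_8(90) = 2.1640

Case 1: c = 0 < log_8(90) = 2.1640
T(n) = O(n^(log_8 90))

For T(n) = 90T(n/8) + O(n^0): log_8(90) = 2.1640. This is Case 1 of the Master Theorem (c < log_b(a), work dominated by leaves), giving O(n^(log_8 90)).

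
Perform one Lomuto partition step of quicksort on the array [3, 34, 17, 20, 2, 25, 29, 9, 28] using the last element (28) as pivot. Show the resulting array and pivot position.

Lomuto partition with pivot = 28:

Initial array: [3, 34, 17, 20, 2, 25, 29, 9, 28]

arr[0]=3 <= 28: swap with position 0, array becomes [3, 34, 17, 20, 2, 25, 29, 9, 28]
arr[1]=34 > 28: no swap
arr[2]=17 <= 28: swap with position 1, array becomes [3, 17, 34, 20, 2, 25, 29, 9, 28]
arr[3]=20 <= 28: swap with position 2, array becomes [3, 17, 20, 34, 2, 25, 29, 9, 28]
arr[4]=2 <= 28: swap with position 3, array becomes [3, 17, 20, 2, 34, 25, 29, 9, 28]
arr[5]=25 <= 28: swap with position 4, array becomes [3, 17, 20, 2, 25, 34, 29, 9, 28]
arr[6]=29 > 28: no swap
arr[7]=9 <= 28: swap with position 5, array becomes [3, 17, 20, 2, 25, 9, 29, 34, 28]

Place pivot at position 6: [3, 17, 20, 2, 25, 9, 28, 34, 29]
Pivot position: 6

After partitioning with pivot 28, the array becomes [3, 17, 20, 2, 25, 9, 28, 34, 29]. The pivot is placed at index 6. All elements to the left of the pivot are <= 28, and all elements to the right are > 28.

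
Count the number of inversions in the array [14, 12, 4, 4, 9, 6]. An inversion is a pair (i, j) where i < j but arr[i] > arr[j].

Finding inversions in [14, 12, 4, 4, 9, 6]:

(0, 1): arr[0]=14 > arr[1]=12
(0, 2): arr[0]=14 > arr[2]=4
(0, 3): arr[0]=14 > arr[3]=4
(0, 4): arr[0]=14 > arr[4]=9
(0, 5): arr[0]=14 > arr[5]=6
(1, 2): arr[1]=12 > arr[2]=4
(1, 3): arr[1]=12 > arr[3]=4
(1, 4): arr[1]=12 > arr[4]=9
(1, 5): arr[1]=12 > arr[5]=6
(4, 5): arr[4]=9 > arr[5]=6

Total inversions: 10

The array has 10 inversion(s): (0,1), (0,2), (0,3), (0,4), (0,5), (1,2), (1,3), (1,4), (1,5), (4,5). Each pair (i,j) satisfies i < j and arr[i] > arr[j].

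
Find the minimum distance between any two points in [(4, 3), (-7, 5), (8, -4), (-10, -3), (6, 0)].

Computing all pairwise distances among 5 points:

d((4, 3), (-7, 5)) = 11.1803
d((4, 3), (8, -4)) = 8.0623
d((4, 3), (-10, -3)) = 15.2315
d((4, 3), (6, 0)) = 3.6056 <-- minimum
d((-7, 5), (8, -4)) = 17.4929
d((-7, 5), (-10, -3)) = 8.544
d((-7, 5), (6, 0)) = 13.9284
d((8, -4), (-10, -3)) = 18.0278
d((8, -4), (6, 0)) = 4.4721
d((-10, -3), (6, 0)) = 16.2788

Closest pair: (4, 3) and (6, 0) with distance 3.6056

The closest pair is (4, 3) and (6, 0) with Euclidean distance 3.6056. For 5 points, brute-force pairwise comparison is shown above. For large n, the divide-and-conquer algorithm (sort by x, recurse on halves, check the dividing strip) achieves O(n log n).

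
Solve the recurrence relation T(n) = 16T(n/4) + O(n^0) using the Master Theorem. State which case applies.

Master Theorem for T(n) = 16T(n/4) + O(n^0):

a = 16, b = 4, c = 0
log_b(a) = log_4(16) = 2.0000

Case 1: c = 0 < log_4(16) = 2.0000
T(n) = O(n^(log_4 16)) = O(n^2)

For T(n) = 16T(n/4) + O(n^0): log_4(16) = 2.0000. This is Case 1 of the Master Theorem (c < log_b(a), work dominated by leaves), giving O(n^2).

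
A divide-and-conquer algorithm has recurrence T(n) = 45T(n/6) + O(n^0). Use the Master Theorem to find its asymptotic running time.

Master Theorem for T(n) = 45T(n/6) + O(n^0):

a = 45, b = 6, c = 0
log_b(a) = log_6(45) = 2.1245

Case 1: c = 0 < log_6(45) = 2.1245
T(n) = O(n^(log_6 45))

For T(n) = 45T(n/6) + O(n^0): log_6(45) = 2.1245. This is Case 1 of the Master Theorem (c < log_b(a), work dominated by leaves), giving O(n^(log_6 45)).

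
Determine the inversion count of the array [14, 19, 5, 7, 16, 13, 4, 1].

Finding inversions in [14, 19, 5, 7, 16, 13, 4, 1]:

(0, 2): arr[0]=14 > arr[2]=5
(0, 3): arr[0]=14 > arr[3]=7
(0, 5): arr[0]=14 > arr[5]=13
(0, 6): arr[0]=14 > arr[6]=4
(0, 7): arr[0]=14 > arr[7]=1
(1, 2): arr[1]=19 > arr[2]=5
(1, 3): arr[1]=19 > arr[3]=7
(1, 4): arr[1]=19 > arr[4]=16
(1, 5): arr[1]=19 > arr[5]=13
(1, 6): arr[1]=19 > arr[6]=4
(1, 7): arr[1]=19 > arr[7]=1
(2, 6): arr[2]=5 > arr[6]=4
(2, 7): arr[2]=5 > arr[7]=1
(3, 6): arr[3]=7 > arr[6]=4
(3, 7): arr[3]=7 > arr[7]=1
(4, 5): arr[4]=16 > arr[5]=13
(4, 6): arr[4]=16 > arr[6]=4
(4, 7): arr[4]=16 > arr[7]=1
(5, 6): arr[5]=13 > arr[6]=4
(5, 7): arr[5]=13 > arr[7]=1
(6, 7): arr[6]=4 > arr[7]=1

Total inversions: 21

The array has 21 inversion(s): (0,2), (0,3), (0,5), (0,6), (0,7), (1,2), (1,3), (1,4), (1,5), (1,6), (1,7), (2,6), (2,7), (3,6), (3,7), (4,5), (4,6), (4,7), (5,6), (5,7), (6,7). Each pair (i,j) satisfies i < j and arr[i] > arr[j].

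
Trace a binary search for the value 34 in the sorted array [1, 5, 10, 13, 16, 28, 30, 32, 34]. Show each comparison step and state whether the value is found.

Binary search for 34 in [1, 5, 10, 13, 16, 28, 30, 32, 34]:

lo=0, hi=8, mid=4, arr[mid]=16 -> 16 < 34, search right half
lo=5, hi=8, mid=6, arr[mid]=30 -> 30 < 34, search right half
lo=7, hi=8, mid=7, arr[mid]=32 -> 32 < 34, search right half
lo=8, hi=8, mid=8, arr[mid]=34 -> Found target at index 8!

Binary search finds 34 at index 8 after 4 comparisons. The search repeatedly halves the search space by comparing with the middle element.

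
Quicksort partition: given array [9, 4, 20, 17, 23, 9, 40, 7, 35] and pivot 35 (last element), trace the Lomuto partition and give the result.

Lomuto partition with pivot = 35:

Initial array: [9, 4, 20, 17, 23, 9, 40, 7, 35]

arr[0]=9 <= 35: swap with position 0, array becomes [9, 4, 20, 17, 23, 9, 40, 7, 35]
arr[1]=4 <= 35: swap with position 1, array becomes [9, 4, 20, 17, 23, 9, 40, 7, 35]
arr[2]=20 <= 35: swap with position 2, array becomes [9, 4, 20, 17, 23, 9, 40, 7, 35]
arr[3]=17 <= 35: swap with position 3, array becomes [9, 4, 20, 17, 23, 9, 40, 7, 35]
arr[4]=23 <= 35: swap with position 4, array becomes [9, 4, 20, 17, 23, 9, 40, 7, 35]
arr[5]=9 <= 35: swap with position 5, array becomes [9, 4, 20, 17, 23, 9, 40, 7, 35]
arr[6]=40 > 35: no swap
arr[7]=7 <= 35: swap with position 6, array becomes [9, 4, 20, 17, 23, 9, 7, 40, 35]

Place pivot at position 7: [9, 4, 20, 17, 23, 9, 7, 35, 40]
Pivot position: 7

After partitioning with pivot 35, the array becomes [9, 4, 20, 17, 23, 9, 7, 35, 40]. The pivot is placed at index 7. All elements to the left of the pivot are <= 35, and all elements to the right are > 35.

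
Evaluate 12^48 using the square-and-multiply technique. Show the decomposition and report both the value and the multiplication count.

Computing 12^48 by squaring (build up from 12^1; each line after the first costs one multiplication):

12^1 = 12
12^2 = (12^1)^2 = 12^2 = 144
12^3 = 12 * 12^2 = 12 * 144 = 1728
12^6 = (12^3)^2 = 1728^2 = 2985984
12^12 = (12^6)^2 = 2985984^2 = 8916100448256
12^24 = (12^12)^2 = 8916100448256^2 = 79496847203390844133441536
12^48 = (12^24)^2 = 79496847203390844133441536^2 = 6319748715279270675921934218987893281199411530039296

Result: 6319748715279270675921934218987893281199411530039296
Multiplications needed: 6 (6 lines after 12^1)

12^48 = 6319748715279270675921934218987893281199411530039296. Using exponentiation by squaring, this requires 6 multiplications. The key idea: if the exponent is even, square the half-power; if odd, multiply by the base once.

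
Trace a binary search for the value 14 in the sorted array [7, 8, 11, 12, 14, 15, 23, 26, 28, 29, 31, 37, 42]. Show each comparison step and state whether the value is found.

Binary search for 14 in [7, 8, 11, 12, 14, 15, 23, 26, 28, 29, 31, 37, 42]:

lo=0, hi=12, mid=6, arr[mid]=23 -> 23 > 14, search left half
lo=0, hi=5, mid=2, arr[mid]=11 -> 11 < 14, search right half
lo=3, hi=5, mid=4, arr[mid]=14 -> Found target at index 4!

Binary search finds 14 at index 4 after 3 comparisons. The search repeatedly halves the search space by comparing with the middle element.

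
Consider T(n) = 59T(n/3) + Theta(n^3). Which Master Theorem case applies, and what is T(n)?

Master Theorem for T(n) = 59T(n/3) + O(n^3):

a = 59, b = 3, c = 3
log_b(a) = log_3(59) = 3.7115

Case 1: c = 3 < log_3(59) = 3.7115
T(n) = O(n^(log_3 59))

For T(n) = 59T(n/3) + O(n^3): log_3(59) = 3.7115. This is Case 1 of the Master Theorem (c < log_b(a), work dominated by leaves), giving O(n^(log_3 59)).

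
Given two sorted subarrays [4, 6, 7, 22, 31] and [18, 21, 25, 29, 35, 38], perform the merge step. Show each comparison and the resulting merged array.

Merging process:

Compare 4 vs 18: take 4 from left. Merged: [4]
Compare 6 vs 18: take 6 from left. Merged: [4, 6]
Compare 7 vs 18: take 7 from left. Merged: [4, 6, 7]
Compare 22 vs 18: take 18 from right. Merged: [4, 6, 7, 18]
Compare 22 vs 21: take 21 from right. Merged: [4, 6, 7, 18, 21]
Compare 22 vs 25: take 22 from left. Merged: [4, 6, 7, 18, 21, 22]
Compare 31 vs 25: take 25 from right. Merged: [4, 6, 7, 18, 21, 22, 25]
Compare 31 vs 29: take 29 from right. Merged: [4, 6, 7, 18, 21, 22, 25, 29]
Compare 31 vs 35: take 31 from left. Merged: [4, 6, 7, 18, 21, 22, 25, 29, 31]
Append remaining from right: [35, 38]. Merged: [4, 6, 7, 18, 21, 22, 25, 29, 31, 35, 38]

Final merged array: [4, 6, 7, 18, 21, 22, 25, 29, 31, 35, 38]
Total comparisons: 9

The merged array is [4, 6, 7, 18, 21, 22, 25, 29, 31, 35, 38], requiring 9 comparisons. The merge step runs in O(n) time where n is the total number of elements.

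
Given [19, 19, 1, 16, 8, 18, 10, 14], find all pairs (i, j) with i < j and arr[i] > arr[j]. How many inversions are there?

Finding inversions in [19, 19, 1, 16, 8, 18, 10, 14]:

(0, 2): arr[0]=19 > arr[2]=1
(0, 3): arr[0]=19 > arr[3]=16
(0, 4): arr[0]=19 > arr[4]=8
(0, 5): arr[0]=19 > arr[5]=18
(0, 6): arr[0]=19 > arr[6]=10
(0, 7): arr[0]=19 > arr[7]=14
(1, 2): arr[1]=19 > arr[2]=1
(1, 3): arr[1]=19 > arr[3]=16
(1, 4): arr[1]=19 > arr[4]=8
(1, 5): arr[1]=19 > arr[5]=18
(1, 6): arr[1]=19 > arr[6]=10
(1, 7): arr[1]=19 > arr[7]=14
(3, 4): arr[3]=16 > arr[4]=8
(3, 6): arr[3]=16 > arr[6]=10
(3, 7): arr[3]=16 > arr[7]=14
(5, 6): arr[5]=18 > arr[6]=10
(5, 7): arr[5]=18 > arr[7]=14

Total inversions: 17

The array has 17 inversion(s): (0,2), (0,3), (0,4), (0,5), (0,6), (0,7), (1,2), (1,3), (1,4), (1,5), (1,6), (1,7), (3,4), (3,6), (3,7), (5,6), (5,7). Each pair (i,j) satisfies i < j and arr[i] > arr[j].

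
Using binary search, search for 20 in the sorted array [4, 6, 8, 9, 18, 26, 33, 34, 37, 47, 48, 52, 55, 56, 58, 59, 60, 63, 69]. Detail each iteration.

Binary search for 20 in [4, 6, 8, 9, 18, 26, 33, 34, 37, 47, 48, 52, 55, 56, 58, 59, 60, 63, 69]:

lo=0, hi=18, mid=9, arr[mid]=47 -> 47 > 20, search left half
lo=0, hi=8, mid=4, arr[mid]=18 -> 18 < 20, search right half
lo=5, hi=8, mid=6, arr[mid]=33 -> 33 > 20, search left half
lo=5, hi=5, mid=5, arr[mid]=26 -> 26 > 20, search left half
lo=5 > hi=4, target 20 not found

Binary search determines that 20 is not in the array after 4 comparisons. The search space was exhausted without finding the target.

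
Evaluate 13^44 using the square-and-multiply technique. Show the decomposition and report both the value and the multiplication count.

Computing 13^44 by squaring (build up from 13^1; each line after the first costs one multiplication):

13^1 = 13
13^2 = (13^1)^2 = 13^2 = 169
13^4 = (13^2)^2 = 169^2 = 28561
13^5 = 13 * 13^4 = 13 * 28561 = 371293
13^10 = (13^5)^2 = 371293^2 = 137858491849
13^11 = 13 * 13^10 = 13 * 137858491849 = 1792160394037
13^22 = (13^11)^2 = 1792160394037^2 = 3211838877954855105157369
13^44 = (13^22)^2 = 3211838877954855105157369^2 = 10315908977942302627204470186314316211062255002161

Result: 10315908977942302627204470186314316211062255002161
Multiplications needed: 7 (7 lines after 13^1)

13^44 = 10315908977942302627204470186314316211062255002161. Using exponentiation by squaring, this requires 7 multiplications. The key idea: if the exponent is even, square the half-power; if odd, multiply by the base once.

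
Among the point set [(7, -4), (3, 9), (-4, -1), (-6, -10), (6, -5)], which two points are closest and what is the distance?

Computing all pairwise distances among 5 points:

d((7, -4), (3, 9)) = 13.6015
d((7, -4), (-4, -1)) = 11.4018
d((7, -4), (-6, -10)) = 14.3178
d((7, -4), (6, -5)) = 1.4142 <-- minimum
d((3, 9), (-4, -1)) = 12.2066
d((3, 9), (-6, -10)) = 21.0238
d((3, 9), (6, -5)) = 14.3178
d((-4, -1), (-6, -10)) = 9.2195
d((-4, -1), (6, -5)) = 10.7703
d((-6, -10), (6, -5)) = 13.0

Closest pair: (7, -4) and (6, -5) with distance 1.4142

The closest pair is (7, -4) and (6, -5) with Euclidean distance 1.4142. For 5 points, brute-force pairwise comparison is shown above. For large n, the divide-and-conquer algorithm (sort by x, recurse on halves, check the dividing strip) achieves O(n log n).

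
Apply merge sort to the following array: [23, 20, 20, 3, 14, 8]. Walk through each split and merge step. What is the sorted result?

Merge sort trace:

Split: [23, 20, 20, 3, 14, 8] -> [23, 20, 20] and [3, 14, 8]
  Split: [23, 20, 20] -> [23] and [20, 20]
    Split: [20, 20] -> [20] and [20]
    Merge: [20] + [20] -> [20, 20]
  Merge: [23] + [20, 20] -> [20, 20, 23]
  Split: [3, 14, 8] -> [3] and [14, 8]
    Split: [14, 8] -> [14] and [8]
    Merge: [14] + [8] -> [8, 14]
  Merge: [3] + [8, 14] -> [3, 8, 14]
Merge: [20, 20, 23] + [3, 8, 14] -> [3, 8, 14, 20, 20, 23]

Final sorted array: [3, 8, 14, 20, 20, 23]

The merge sort proceeds by recursively splitting the array and merging sorted halves.
After all merges, the sorted array is [3, 8, 14, 20, 20, 23].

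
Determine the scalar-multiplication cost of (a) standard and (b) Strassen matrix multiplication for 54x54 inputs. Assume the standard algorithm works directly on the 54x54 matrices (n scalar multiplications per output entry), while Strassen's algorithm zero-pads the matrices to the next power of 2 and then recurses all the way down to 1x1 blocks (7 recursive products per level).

Matrix multiplication for 54x54 matrices:

Strassen's algorithm requires power-of-2 dimensions. Pad 54x54 to 64x64 (next power of 2).

Standard algorithm: 54^3 = 157464 multiplications
Strassen's algorithm: 7^(log2(64)) = 7^6 = 117649 multiplications
Savings: 157464 - 117649 = 39815 multiplications

Standard: 157464 multiplications (54^3). Strassen: 117649 multiplications (7^6, after padding to 64x64). Strassen reduces 8 recursive multiplications to 7 at each level.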